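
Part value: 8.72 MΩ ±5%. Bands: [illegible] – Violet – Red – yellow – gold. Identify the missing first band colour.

grey

8720000 Ω = 872 × 10^4.
The first band gives digit 8 of the significand, and 8 is grey.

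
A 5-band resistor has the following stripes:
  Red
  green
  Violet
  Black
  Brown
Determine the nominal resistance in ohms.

257 Ω

Red → 2 (first significant figure)
Green → 5 (second significant figure)
Violet → 7 (third significant figure)
Black → ×1 multiplier
257 × 1 = 257 Ω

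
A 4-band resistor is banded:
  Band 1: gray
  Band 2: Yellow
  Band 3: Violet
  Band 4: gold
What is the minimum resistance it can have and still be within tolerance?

Grey → 8 (first significant figure)
Yellow → 4 (second significant figure)
Violet → ×10^7 multiplier
Gold → ±5% tolerance
84 × 10000000 = 840000000 Ω
Minimum = 840000000 × (1 − 5/100) = 798000000 Ω.

798000000 Ω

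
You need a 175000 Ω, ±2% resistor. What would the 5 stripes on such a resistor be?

brown, violet, green, orange, red

175000 Ω = 175 × 10^3.
1 → brown
7 → violet
5 → green
Multiplier 10^3 → orange.
±2% tolerance → red.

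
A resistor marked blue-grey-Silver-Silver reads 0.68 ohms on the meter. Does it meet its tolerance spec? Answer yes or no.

yes

Blue → 6 (first significant figure)
Grey → 8 (second significant figure)
Silver → ×0.01 multiplier
Silver → ±10% tolerance
68 × 0.01 = 0.68 Ω
Allowed range: 0.612 Ω to 0.748 Ω.
0.68 ohms lies inside that range.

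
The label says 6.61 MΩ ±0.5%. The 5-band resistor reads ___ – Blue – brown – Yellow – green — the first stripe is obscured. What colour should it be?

blue

6610000 Ω = 661 × 10^4.
The first band gives digit 6 of the significand, and 6 is blue.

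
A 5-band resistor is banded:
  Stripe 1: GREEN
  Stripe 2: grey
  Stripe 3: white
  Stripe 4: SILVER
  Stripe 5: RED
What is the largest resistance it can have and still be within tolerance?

6.0078 Ω

Green → 5 (first significant figure)
Grey → 8 (second significant figure)
White → 9 (third significant figure)
Silver → ×0.01 multiplier
Red → ±2% tolerance
589 × 0.01 = 5.89 Ω
Largest = 5.89 × (1 + 2/100) = 6.0078 Ω.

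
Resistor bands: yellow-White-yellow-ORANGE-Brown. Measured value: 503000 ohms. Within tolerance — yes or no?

no

Yellow → 4 (first significant figure)
White → 9 (second significant figure)
Yellow → 4 (third significant figure)
Orange → ×10^3 multiplier
Brown → ±1% tolerance
494 × 1000 = 494000 Ω
Allowed range: 489060 Ω to 498940 Ω.
503000 ohms lies outside that range.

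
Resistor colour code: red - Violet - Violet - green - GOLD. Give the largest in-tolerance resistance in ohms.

Red → 2 (first significant figure)
Violet → 7 (second significant figure)
Violet → 7 (third significant figure)
Green → ×10^5 multiplier
Gold → ±5% tolerance
277 × 100000 = 27700000 Ω
Largest = 27700000 × (1 + 5/100) = 29085000 Ω.

29085000 Ω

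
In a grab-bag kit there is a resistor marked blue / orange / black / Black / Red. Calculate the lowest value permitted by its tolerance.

617.4 Ω

Blue → 6 (first significant figure)
Orange → 3 (second significant figure)
Black → 0 (third significant figure)
Black → ×1 multiplier
Red → ±2% tolerance
630 × 1 = 630 Ω
Lowest = 630 × (1 − 2/100) = 617.4 Ω.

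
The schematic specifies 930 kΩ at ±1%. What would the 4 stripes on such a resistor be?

white, orange, yellow, brown

930000 Ω = 93 × 10^4.
9 → white
3 → orange
Multiplier 10^4 → yellow.
±1% tolerance → brown.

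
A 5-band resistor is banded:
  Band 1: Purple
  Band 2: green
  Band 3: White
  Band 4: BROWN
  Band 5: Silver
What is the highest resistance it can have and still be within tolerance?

Violet → 7 (first significant figure)
Green → 5 (second significant figure)
White → 9 (third significant figure)
Brown → ×10 multiplier
Silver → ±10% tolerance
759 × 10 = 7590 Ω
Highest = 7590 × (1 + 10/100) = 8349 Ω.

8349 Ω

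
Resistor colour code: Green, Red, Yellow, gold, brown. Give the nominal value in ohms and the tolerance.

Green → 5 (first significant figure)
Red → 2 (second significant figure)
Yellow → 4 (third significant figure)
Gold → ×0.1 multiplier
Brown → ±1% tolerance
524 × 0.1 = 52.4 Ω

52.4 Ω ±1%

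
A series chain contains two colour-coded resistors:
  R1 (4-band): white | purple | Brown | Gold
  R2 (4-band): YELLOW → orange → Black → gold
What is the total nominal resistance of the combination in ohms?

R1: white, violet → 97; brown ×10 → 970 Ω.
R2: yellow, orange → 43; black ×1 → 43 Ω.
Series: 970 + 43 = 1013 Ω.

1013 Ω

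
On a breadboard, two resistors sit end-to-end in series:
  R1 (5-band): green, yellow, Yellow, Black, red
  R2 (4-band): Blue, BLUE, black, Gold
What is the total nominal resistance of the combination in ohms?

610 Ω

R1: green, yellow, yellow → 544; black ×1 → 544 Ω.
R2: blue, blue → 66; black ×1 → 66 Ω.
Series: 544 + 66 = 610 Ω.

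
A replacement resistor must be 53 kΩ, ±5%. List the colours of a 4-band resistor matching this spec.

53000 Ω = 53 × 10^3.
5 → green
3 → orange
Multiplier 10^3 → orange.
±5% tolerance → gold.

green, orange, orange, gold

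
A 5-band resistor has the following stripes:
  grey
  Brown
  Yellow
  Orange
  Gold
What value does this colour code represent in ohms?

Grey → 8 (first significant figure)
Brown → 1 (second significant figure)
Yellow → 4 (third significant figure)
Orange → ×10^3 multiplier
814 × 1000 = 814000 Ω

814000 Ω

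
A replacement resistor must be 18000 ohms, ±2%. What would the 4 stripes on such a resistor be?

brown, grey, orange, red

18000 Ω = 18 × 10^3.
1 → brown
8 → grey
Multiplier 10^3 → orange.
±2% tolerance → red.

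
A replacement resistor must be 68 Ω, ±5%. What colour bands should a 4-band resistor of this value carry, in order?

blue, grey, black, gold

68 Ω = 68 × 10^0.
6 → blue
8 → grey
Multiplier 10^0 → black.
±5% tolerance → gold.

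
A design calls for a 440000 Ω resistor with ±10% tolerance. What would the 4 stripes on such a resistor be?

yellow, yellow, yellow, silver

440000 Ω = 44 × 10^4.
4 → yellow
4 → yellow
Multiplier 10^4 → yellow.
±10% tolerance → silver.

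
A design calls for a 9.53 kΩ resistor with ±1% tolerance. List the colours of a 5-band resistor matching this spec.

white, green, orange, brown, brown

9530 Ω = 953 × 10^1.
9 → white
5 → green
3 → orange
Multiplier 10^1 → brown.
±1% tolerance → brown.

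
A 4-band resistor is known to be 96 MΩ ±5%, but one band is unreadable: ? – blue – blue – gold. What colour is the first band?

white

96000000 Ω = 96 × 10^6.
The first band gives digit 9 of the significand, and 9 is white.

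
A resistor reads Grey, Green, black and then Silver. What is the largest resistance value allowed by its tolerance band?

93.5 Ω

Grey → 8 (first significant figure)
Green → 5 (second significant figure)
Black → ×1 multiplier
Silver → ±10% tolerance
85 × 1 = 85 Ω
Largest = 85 × (1 + 10/100) = 93.5 Ω.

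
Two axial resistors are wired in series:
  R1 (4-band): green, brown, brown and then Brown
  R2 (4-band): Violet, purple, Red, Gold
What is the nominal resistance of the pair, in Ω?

R1: green, brown → 51; brown ×10 → 510 Ω.
R2: violet, violet → 77; red ×10^2 → 7700 Ω.
Series: 510 + 7700 = 8210 Ω.

8210 Ω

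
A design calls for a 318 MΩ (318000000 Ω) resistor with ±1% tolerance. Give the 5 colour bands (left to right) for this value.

orange, brown, grey, blue, brown

318000000 Ω = 318 × 10^6.
3 → orange
1 → brown
8 → grey
Multiplier 10^6 → blue.
±1% tolerance → brown.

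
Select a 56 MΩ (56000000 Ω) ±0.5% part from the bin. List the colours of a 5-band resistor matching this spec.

green, blue, black, green, green

56000000 Ω = 560 × 10^5.
5 → green
6 → blue
0 → black
Multiplier 10^5 → green.
±0.5% tolerance → green.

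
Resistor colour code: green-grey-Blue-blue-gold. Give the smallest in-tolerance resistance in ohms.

Green → 5 (first significant figure)
Grey → 8 (second significant figure)
Blue → 6 (third significant figure)
Blue → ×10^6 multiplier
Gold → ±5% tolerance
586 × 1000000 = 586000000 Ω
Smallest = 586000000 × (1 − 5/100) = 556700000 Ω.

556700000 Ω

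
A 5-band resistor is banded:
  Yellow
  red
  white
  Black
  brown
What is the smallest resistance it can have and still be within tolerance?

424.71 Ω

Yellow → 4 (first significant figure)
Red → 2 (second significant figure)
White → 9 (third significant figure)
Black → ×1 multiplier
Brown → ±1% tolerance
429 × 1 = 429 Ω
Smallest = 429 × (1 − 1/100) = 424.71 Ω.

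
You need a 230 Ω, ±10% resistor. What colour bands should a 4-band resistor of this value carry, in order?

230 Ω = 23 × 10^1.
2 → red
3 → orange
Multiplier 10^1 → brown.
±10% tolerance → silver.

red, orange, brown, silver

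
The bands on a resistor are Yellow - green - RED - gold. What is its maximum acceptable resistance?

Yellow → 4 (first significant figure)
Green → 5 (second significant figure)
Red → ×10^2 multiplier
Gold → ±5% tolerance
45 × 100 = 4500 Ω
Maximum = 4500 × (1 + 5/100) = 4725 Ω.

4725 Ω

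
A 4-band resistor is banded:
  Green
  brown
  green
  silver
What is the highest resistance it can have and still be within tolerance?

Green → 5 (first significant figure)
Brown → 1 (second significant figure)
Green → ×10^5 multiplier
Silver → ±10% tolerance
51 × 100000 = 5100000 Ω
Highest = 5100000 × (1 + 10/100) = 5610000 Ω.

5610000 Ω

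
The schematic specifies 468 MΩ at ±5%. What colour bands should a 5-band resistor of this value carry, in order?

yellow, blue, grey, blue, gold

468000000 Ω = 468 × 10^6.
4 → yellow
6 → blue
8 → grey
Multiplier 10^6 → blue.
±5% tolerance → gold.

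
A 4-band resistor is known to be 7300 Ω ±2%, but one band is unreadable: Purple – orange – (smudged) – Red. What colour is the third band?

red

7300 Ω = 73 × 10^2.
The third band is the multiplier, 10^2, which is red.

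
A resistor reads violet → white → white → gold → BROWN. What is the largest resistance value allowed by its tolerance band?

80.699 Ω

Violet → 7 (first significant figure)
White → 9 (second significant figure)
White → 9 (third significant figure)
Gold → ×0.1 multiplier
Brown → ±1% tolerance
799 × 0.1 = 79.9 Ω
Largest = 79.9 × (1 + 1/100) = 80.699 Ω.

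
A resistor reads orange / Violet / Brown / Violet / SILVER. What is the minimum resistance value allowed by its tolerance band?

Orange → 3 (first significant figure)
Violet → 7 (second significant figure)
Brown → 1 (third significant figure)
Violet → ×10^7 multiplier
Silver → ±10% tolerance
371 × 10000000 = 3710000000 Ω
Minimum = 3710000000 × (1 − 10/100) = 3339000000 Ω.

3339000000 Ω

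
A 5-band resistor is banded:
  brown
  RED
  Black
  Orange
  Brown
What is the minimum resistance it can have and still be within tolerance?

118800 Ω

Brown → 1 (first significant figure)
Red → 2 (second significant figure)
Black → 0 (third significant figure)
Orange → ×10^3 multiplier
Brown → ±1% tolerance
120 × 1000 = 120000 Ω
Minimum = 120000 × (1 − 1/100) = 118800 Ω.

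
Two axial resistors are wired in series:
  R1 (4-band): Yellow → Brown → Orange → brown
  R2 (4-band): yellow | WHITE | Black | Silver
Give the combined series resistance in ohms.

R1: yellow, brown → 41; orange ×10^3 → 41000 Ω.
R2: yellow, white → 49; black ×1 → 49 Ω.
Series: 41000 + 49 = 41049 Ω.

41049 Ω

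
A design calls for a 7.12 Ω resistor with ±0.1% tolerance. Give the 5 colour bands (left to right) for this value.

7.12 Ω = 712 × 10^-2.
7 → violet
1 → brown
2 → red
Multiplier 10^-2 → silver.
±0.1% tolerance → violet.

violet, brown, red, silver, violet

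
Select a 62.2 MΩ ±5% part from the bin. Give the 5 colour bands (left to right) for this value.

62200000 Ω = 622 × 10^5.
6 → blue
2 → red
2 → red
Multiplier 10^5 → green.
±5% tolerance → gold.

blue, red, red, green, gold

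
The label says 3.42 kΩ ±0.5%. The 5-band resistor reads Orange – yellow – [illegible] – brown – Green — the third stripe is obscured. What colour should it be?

3420 Ω = 342 × 10^1.
The third band gives digit 2 of the significand, and 2 is red.

red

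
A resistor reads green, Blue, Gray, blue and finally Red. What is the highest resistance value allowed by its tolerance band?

579360000 Ω

Green → 5 (first significant figure)
Blue → 6 (second significant figure)
Grey → 8 (third significant figure)
Blue → ×10^6 multiplier
Red → ±2% tolerance
568 × 1000000 = 568000000 Ω
Highest = 568000000 × (1 + 2/100) = 579360000 Ω.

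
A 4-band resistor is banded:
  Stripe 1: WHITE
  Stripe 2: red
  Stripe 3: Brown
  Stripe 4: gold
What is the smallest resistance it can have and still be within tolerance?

White → 9 (first significant figure)
Red → 2 (second significant figure)
Brown → ×10 multiplier
Gold → ±5% tolerance
92 × 10 = 920 Ω
Smallest = 920 × (1 − 5/100) = 874 Ω.

874 Ω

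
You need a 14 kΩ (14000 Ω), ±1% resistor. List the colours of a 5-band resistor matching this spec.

14000 Ω = 140 × 10^2.
1 → brown
4 → yellow
0 → black
Multiplier 10^2 → red.
±1% tolerance → brown.

brown, yellow, black, red, brown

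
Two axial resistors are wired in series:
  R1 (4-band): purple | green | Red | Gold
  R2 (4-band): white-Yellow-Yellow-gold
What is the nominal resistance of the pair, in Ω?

R1: violet, green → 75; red ×10^2 → 7500 Ω.
R2: white, yellow → 94; yellow ×10^4 → 940000 Ω.
Series: 7500 + 940000 = 947500 Ω.

947500 Ω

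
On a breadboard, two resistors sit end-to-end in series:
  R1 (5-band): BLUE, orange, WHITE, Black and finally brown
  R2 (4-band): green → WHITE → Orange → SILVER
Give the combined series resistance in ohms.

59639 Ω

R1: blue, orange, white → 639; black ×1 → 639 Ω.
R2: green, white → 59; orange ×10^3 → 59000 Ω.
Series: 639 + 59000 = 59639 Ω.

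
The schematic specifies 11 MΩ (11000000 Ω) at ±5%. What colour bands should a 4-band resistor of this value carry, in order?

brown, brown, blue, gold

11000000 Ω = 11 × 10^6.
1 → brown
1 → brown
Multiplier 10^6 → blue.
±5% tolerance → gold.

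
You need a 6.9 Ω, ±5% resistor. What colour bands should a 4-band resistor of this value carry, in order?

blue, white, gold, gold

6.9 Ω = 69 × 10^-1.
6 → blue
9 → white
Multiplier 10^-1 → gold.
±5% tolerance → gold.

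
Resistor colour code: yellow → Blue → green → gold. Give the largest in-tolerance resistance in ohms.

Yellow → 4 (first significant figure)
Blue → 6 (second significant figure)
Green → ×10^5 multiplier
Gold → ±5% tolerance
46 × 100000 = 4600000 Ω
Largest = 4600000 × (1 + 5/100) = 4830000 Ω.

4830000 Ω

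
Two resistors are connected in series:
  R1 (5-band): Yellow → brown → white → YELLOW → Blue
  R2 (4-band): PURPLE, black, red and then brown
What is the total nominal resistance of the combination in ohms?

4197000 Ω

R1: yellow, brown, white → 419; yellow ×10^4 → 4190000 Ω.
R2: violet, black → 70; red ×10^2 → 7000 Ω.
Series: 4190000 + 7000 = 4197000 Ω.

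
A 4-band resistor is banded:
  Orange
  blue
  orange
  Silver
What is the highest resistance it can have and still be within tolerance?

Orange → 3 (first significant figure)
Blue → 6 (second significant figure)
Orange → ×10^3 multiplier
Silver → ±10% tolerance
36 × 1000 = 36000 Ω
Highest = 36000 × (1 + 10/100) = 39600 Ω.

39600 Ω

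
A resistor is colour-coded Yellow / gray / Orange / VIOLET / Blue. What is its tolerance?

±0.25%

The last band, blue, is the tolerance band.
Blue corresponds to ±0.25%.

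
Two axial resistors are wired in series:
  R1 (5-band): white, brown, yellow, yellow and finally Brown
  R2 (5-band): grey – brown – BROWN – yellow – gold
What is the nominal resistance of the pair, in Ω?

R1: white, brown, yellow → 914; yellow ×10^4 → 9140000 Ω.
R2: grey, brown, brown → 811; yellow ×10^4 → 8110000 Ω.
Series: 9140000 + 8110000 = 17250000 Ω.

17250000 Ω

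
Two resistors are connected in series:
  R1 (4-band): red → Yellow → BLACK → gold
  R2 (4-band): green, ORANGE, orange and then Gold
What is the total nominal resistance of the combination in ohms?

53024 Ω

R1: red, yellow → 24; black ×1 → 24 Ω.
R2: green, orange → 53; orange ×10^3 → 53000 Ω.
Series: 24 + 53000 = 53024 Ω.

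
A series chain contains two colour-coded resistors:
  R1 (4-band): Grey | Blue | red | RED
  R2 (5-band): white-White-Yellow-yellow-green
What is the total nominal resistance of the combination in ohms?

9948600 Ω

R1: grey, blue → 86; red ×10^2 → 8600 Ω.
R2: white, white, yellow → 994; yellow ×10^4 → 9940000 Ω.
Series: 8600 + 9940000 = 9948600 Ω.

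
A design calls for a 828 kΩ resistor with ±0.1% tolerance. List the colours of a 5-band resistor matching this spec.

828000 Ω = 828 × 10^3.
8 → grey
2 → red
8 → grey
Multiplier 10^3 → orange.
±0.1% tolerance → violet.

grey, red, grey, orange, violet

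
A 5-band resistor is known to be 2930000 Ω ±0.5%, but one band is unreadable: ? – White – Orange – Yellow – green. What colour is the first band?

2930000 Ω = 293 × 10^4.
The first band gives digit 2 of the significand, and 2 is red.

red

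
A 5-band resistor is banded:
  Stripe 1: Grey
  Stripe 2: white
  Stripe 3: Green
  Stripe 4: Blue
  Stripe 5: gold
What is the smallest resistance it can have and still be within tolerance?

Grey → 8 (first significant figure)
White → 9 (second significant figure)
Green → 5 (third significant figure)
Blue → ×10^6 multiplier
Gold → ±5% tolerance
895 × 1000000 = 895000000 Ω
Smallest = 895000000 × (1 − 5/100) = 850250000 Ω.

850250000 Ω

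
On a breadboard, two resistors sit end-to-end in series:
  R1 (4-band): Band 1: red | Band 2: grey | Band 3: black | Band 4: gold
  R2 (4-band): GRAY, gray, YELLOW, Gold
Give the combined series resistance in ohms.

880028 Ω

R1: red, grey → 28; black ×1 → 28 Ω.
R2: grey, grey → 88; yellow ×10^4 → 880000 Ω.
Series: 28 + 880000 = 880028 Ω.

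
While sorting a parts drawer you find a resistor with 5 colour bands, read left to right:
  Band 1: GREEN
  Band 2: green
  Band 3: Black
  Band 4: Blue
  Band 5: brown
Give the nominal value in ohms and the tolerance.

550000000 Ω ±1%

Green → 5 (first significant figure)
Green → 5 (second significant figure)
Black → 0 (third significant figure)
Blue → ×10^6 multiplier
Brown → ±1% tolerance
550 × 1000000 = 550000000 Ω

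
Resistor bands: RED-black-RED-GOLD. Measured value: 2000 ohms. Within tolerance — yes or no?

Red → 2 (first significant figure)
Black → 0 (second significant figure)
Red → ×10^2 multiplier
Gold → ±5% tolerance
20 × 100 = 2000 Ω
Allowed range: 1900 Ω to 2100 Ω.
2000 ohms lies inside that range.

yes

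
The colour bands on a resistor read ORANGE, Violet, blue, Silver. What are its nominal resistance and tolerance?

Orange → 3 (first significant figure)
Violet → 7 (second significant figure)
Blue → ×10^6 multiplier
Silver → ±10% tolerance
37 × 1000000 = 37000000 Ω

37000000 Ω ±10%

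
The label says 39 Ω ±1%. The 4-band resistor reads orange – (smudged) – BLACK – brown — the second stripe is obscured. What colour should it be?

39 Ω = 39 × 10^0.
The second band gives digit 9 of the significand, and 9 is white.

white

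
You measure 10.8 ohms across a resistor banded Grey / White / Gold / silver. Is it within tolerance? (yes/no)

Grey → 8 (first significant figure)
White → 9 (second significant figure)
Gold → ×0.1 multiplier
Silver → ±10% tolerance
89 × 0.1 = 8.9 Ω
Allowed range: 8.01 Ω to 9.79 Ω.
10.8 ohms lies outside that range.

no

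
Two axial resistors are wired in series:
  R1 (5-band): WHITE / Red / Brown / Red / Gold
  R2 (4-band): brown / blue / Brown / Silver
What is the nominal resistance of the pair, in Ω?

R1: white, red, brown → 921; red ×10^2 → 92100 Ω.
R2: brown, blue → 16; brown ×10 → 160 Ω.
Series: 92100 + 160 = 92260 Ω.

92260 Ω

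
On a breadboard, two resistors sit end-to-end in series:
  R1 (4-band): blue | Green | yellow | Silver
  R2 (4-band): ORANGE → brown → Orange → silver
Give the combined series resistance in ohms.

R1: blue, green → 65; yellow ×10^4 → 650000 Ω.
R2: orange, brown → 31; orange ×10^3 → 31000 Ω.
Series: 650000 + 31000 = 681000 Ω.

681000 Ω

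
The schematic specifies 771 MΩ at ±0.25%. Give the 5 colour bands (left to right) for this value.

violet, violet, brown, blue, blue

771000000 Ω = 771 × 10^6.
7 → violet
7 → violet
1 → brown
Multiplier 10^6 → blue.
±0.25% tolerance → blue.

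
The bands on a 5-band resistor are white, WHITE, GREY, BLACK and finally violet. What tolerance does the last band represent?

±0.1%

The last band, violet, is the tolerance band.
Violet corresponds to ±0.1%.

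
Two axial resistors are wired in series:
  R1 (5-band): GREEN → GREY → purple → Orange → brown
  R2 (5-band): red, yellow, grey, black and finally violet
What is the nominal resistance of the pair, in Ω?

R1: green, grey, violet → 587; orange ×10^3 → 587000 Ω.
R2: red, yellow, grey → 248; black ×1 → 248 Ω.
Series: 587000 + 248 = 587248 Ω.

587248 Ω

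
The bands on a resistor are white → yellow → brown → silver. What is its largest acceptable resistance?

1034 Ω

White → 9 (first significant figure)
Yellow → 4 (second significant figure)
Brown → ×10 multiplier
Silver → ±10% tolerance
94 × 10 = 940 Ω
Largest = 940 × (1 + 10/100) = 1034 Ω.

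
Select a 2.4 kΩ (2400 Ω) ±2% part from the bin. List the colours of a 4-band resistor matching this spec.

2400 Ω = 24 × 10^2.
2 → red
4 → yellow
Multiplier 10^2 → red.
±2% tolerance → red.

red, yellow, red, red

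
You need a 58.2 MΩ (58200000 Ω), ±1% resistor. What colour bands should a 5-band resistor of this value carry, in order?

green, grey, red, green, brown

58200000 Ω = 582 × 10^5.
5 → green
8 → grey
2 → red
Multiplier 10^5 → green.
±1% tolerance → brown.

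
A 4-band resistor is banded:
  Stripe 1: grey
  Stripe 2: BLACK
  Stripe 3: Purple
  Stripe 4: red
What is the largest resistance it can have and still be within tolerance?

816000000 Ω

Grey → 8 (first significant figure)
Black → 0 (second significant figure)
Violet → ×10^7 multiplier
Red → ±2% tolerance
80 × 10000000 = 800000000 Ω
Largest = 800000000 × (1 + 2/100) = 816000000 Ω.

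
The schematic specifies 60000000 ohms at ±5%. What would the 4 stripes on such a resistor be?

blue, black, blue, gold

60000000 Ω = 60 × 10^6.
6 → blue
0 → black
Multiplier 10^6 → blue.
±5% tolerance → gold.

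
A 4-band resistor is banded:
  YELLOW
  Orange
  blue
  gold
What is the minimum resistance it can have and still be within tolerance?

40850000 Ω

Yellow → 4 (first significant figure)
Orange → 3 (second significant figure)
Blue → ×10^6 multiplier
Gold → ±5% tolerance
43 × 1000000 = 43000000 Ω
Minimum = 43000000 × (1 − 5/100) = 40850000 Ω.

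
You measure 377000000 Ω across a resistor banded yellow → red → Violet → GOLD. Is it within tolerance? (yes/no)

Yellow → 4 (first significant figure)
Red → 2 (second significant figure)
Violet → ×10^7 multiplier
Gold → ±5% tolerance
42 × 10000000 = 420000000 Ω
Allowed range: 399000000 Ω to 441000000 Ω.
377000000 Ω lies outside that range.

no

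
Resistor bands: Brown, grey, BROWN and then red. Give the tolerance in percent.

±2%

The last band, red, is the tolerance band.
Red corresponds to ±2%.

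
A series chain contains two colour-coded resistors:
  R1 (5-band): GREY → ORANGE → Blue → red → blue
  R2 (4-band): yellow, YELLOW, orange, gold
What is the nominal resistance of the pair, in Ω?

127600 Ω

R1: grey, orange, blue → 836; red ×10^2 → 83600 Ω.
R2: yellow, yellow → 44; orange ×10^3 → 44000 Ω.
Series: 83600 + 44000 = 127600 Ω.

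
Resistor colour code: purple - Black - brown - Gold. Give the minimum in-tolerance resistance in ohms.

Violet → 7 (first significant figure)
Black → 0 (second significant figure)
Brown → ×10 multiplier
Gold → ±5% tolerance
70 × 10 = 700 Ω
Minimum = 700 × (1 − 5/100) = 665 Ω.

665 Ω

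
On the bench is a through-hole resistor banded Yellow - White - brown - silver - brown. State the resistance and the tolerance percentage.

4.91 Ω ±1%

Yellow → 4 (first significant figure)
White → 9 (second significant figure)
Brown → 1 (third significant figure)
Silver → ×0.01 multiplier
Brown → ±1% tolerance
491 × 0.01 = 4.91 Ω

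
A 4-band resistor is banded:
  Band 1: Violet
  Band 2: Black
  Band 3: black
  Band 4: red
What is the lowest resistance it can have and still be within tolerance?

Violet → 7 (first significant figure)
Black → 0 (second significant figure)
Black → ×1 multiplier
Red → ±2% tolerance
70 × 1 = 70 Ω
Lowest = 70 × (1 − 2/100) = 68.6 Ω.

68.6 Ω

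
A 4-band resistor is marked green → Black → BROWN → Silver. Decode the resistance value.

500 Ω

Green → 5 (first significant figure)
Black → 0 (second significant figure)
Brown → ×10 multiplier
50 × 10 = 500 Ω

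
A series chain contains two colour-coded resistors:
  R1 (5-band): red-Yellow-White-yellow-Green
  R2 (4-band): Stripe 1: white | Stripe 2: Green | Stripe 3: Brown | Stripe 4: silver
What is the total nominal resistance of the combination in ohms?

2490950 Ω

R1: red, yellow, white → 249; yellow ×10^4 → 2490000 Ω.
R2: white, green → 95; brown ×10 → 950 Ω.
Series: 2490000 + 950 = 2490950 Ω.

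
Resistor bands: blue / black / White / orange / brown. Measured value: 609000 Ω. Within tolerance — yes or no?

Blue → 6 (first significant figure)
Black → 0 (second significant figure)
White → 9 (third significant figure)
Orange → ×10^3 multiplier
Brown → ±1% tolerance
609 × 1000 = 609000 Ω
Allowed range: 602910 Ω to 615090 Ω.
609000 Ω lies inside that range.

yes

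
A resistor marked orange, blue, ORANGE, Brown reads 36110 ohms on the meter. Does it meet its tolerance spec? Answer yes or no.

yes

Orange → 3 (first significant figure)
Blue → 6 (second significant figure)
Orange → ×10^3 multiplier
Brown → ±1% tolerance
36 × 1000 = 36000 Ω
Allowed range: 35640 Ω to 36360 Ω.
36110 ohms lies inside that range.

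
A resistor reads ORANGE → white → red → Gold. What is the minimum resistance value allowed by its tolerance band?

Orange → 3 (first significant figure)
White → 9 (second significant figure)
Red → ×10^2 multiplier
Gold → ±5% tolerance
39 × 100 = 3900 Ω
Minimum = 3900 × (1 − 5/100) = 3705 Ω.

3705 Ω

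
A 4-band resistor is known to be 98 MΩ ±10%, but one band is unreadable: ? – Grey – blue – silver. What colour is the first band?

98000000 Ω = 98 × 10^6.
The first band gives digit 9 of the significand, and 9 is white.

white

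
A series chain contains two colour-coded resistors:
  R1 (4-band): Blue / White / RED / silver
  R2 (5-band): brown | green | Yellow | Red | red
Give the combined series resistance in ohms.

22300 Ω

R1: blue, white → 69; red ×10^2 → 6900 Ω.
R2: brown, green, yellow → 154; red ×10^2 → 15400 Ω.
Series: 6900 + 15400 = 22300 Ω.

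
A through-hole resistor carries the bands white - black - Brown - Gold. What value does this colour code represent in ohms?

White → 9 (first significant figure)
Black → 0 (second significant figure)
Brown → ×10 multiplier
90 × 10 = 900 Ω

900 Ω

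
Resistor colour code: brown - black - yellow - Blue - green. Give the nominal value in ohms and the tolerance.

Brown → 1 (first significant figure)
Black → 0 (second significant figure)
Yellow → 4 (third significant figure)
Blue → ×10^6 multiplier
Green → ±0.5% tolerance
104 × 1000000 = 104000000 Ω

104000000 Ω ±0.5%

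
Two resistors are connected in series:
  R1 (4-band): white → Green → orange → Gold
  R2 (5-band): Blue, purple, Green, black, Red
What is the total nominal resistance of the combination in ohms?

95675 Ω

R1: white, green → 95; orange ×10^3 → 95000 Ω.
R2: blue, violet, green → 675; black ×1 → 675 Ω.
Series: 95000 + 675 = 95675 Ω.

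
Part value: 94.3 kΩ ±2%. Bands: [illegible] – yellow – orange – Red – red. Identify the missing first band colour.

94300 Ω = 943 × 10^2.
The first band gives digit 9 of the significand, and 9 is white.

white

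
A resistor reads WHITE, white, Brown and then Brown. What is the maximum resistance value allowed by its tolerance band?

999.9 Ω

White → 9 (first significant figure)
White → 9 (second significant figure)
Brown → ×10 multiplier
Brown → ±1% tolerance
99 × 10 = 990 Ω
Maximum = 990 × (1 + 1/100) = 999.9 Ω.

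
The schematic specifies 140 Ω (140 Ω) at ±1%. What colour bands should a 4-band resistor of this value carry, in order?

brown, yellow, brown, brown

140 Ω = 14 × 10^1.
1 → brown
4 → yellow
Multiplier 10^1 → brown.
±1% tolerance → brown.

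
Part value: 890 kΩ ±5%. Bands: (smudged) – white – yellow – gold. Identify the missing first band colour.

890000 Ω = 89 × 10^4.
The first band gives digit 8 of the significand, and 8 is grey.

grey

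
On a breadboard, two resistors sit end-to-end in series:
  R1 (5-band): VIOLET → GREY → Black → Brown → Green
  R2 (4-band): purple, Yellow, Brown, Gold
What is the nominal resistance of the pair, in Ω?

8540 Ω

R1: violet, grey, black → 780; brown ×10 → 7800 Ω.
R2: violet, yellow → 74; brown ×10 → 740 Ω.
Series: 7800 + 740 = 8540 Ω.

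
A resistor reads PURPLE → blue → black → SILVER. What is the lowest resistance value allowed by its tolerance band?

68.4 Ω

Violet → 7 (first significant figure)
Blue → 6 (second significant figure)
Black → ×1 multiplier
Silver → ±10% tolerance
76 × 1 = 76 Ω
Lowest = 76 × (1 − 10/100) = 68.4 Ω.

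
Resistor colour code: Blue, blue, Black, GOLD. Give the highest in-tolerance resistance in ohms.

69.3 Ω

Blue → 6 (first significant figure)
Blue → 6 (second significant figure)
Black → ×1 multiplier
Gold → ±5% tolerance
66 × 1 = 66 Ω
Highest = 66 × (1 + 5/100) = 69.3 Ω.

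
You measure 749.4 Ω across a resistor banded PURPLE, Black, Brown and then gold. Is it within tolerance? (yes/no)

no

Violet → 7 (first significant figure)
Black → 0 (second significant figure)
Brown → ×10 multiplier
Gold → ±5% tolerance
70 × 10 = 700 Ω
Allowed range: 665 Ω to 735 Ω.
749.4 Ω lies outside that range.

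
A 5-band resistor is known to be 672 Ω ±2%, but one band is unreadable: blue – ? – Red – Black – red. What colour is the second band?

violet

672 Ω = 672 × 10^0.
The second band gives digit 7 of the significand, and 7 is violet.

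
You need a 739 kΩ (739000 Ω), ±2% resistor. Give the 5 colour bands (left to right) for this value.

violet, orange, white, orange, red

739000 Ω = 739 × 10^3.
7 → violet
3 → orange
9 → white
Multiplier 10^3 → orange.
±2% tolerance → red.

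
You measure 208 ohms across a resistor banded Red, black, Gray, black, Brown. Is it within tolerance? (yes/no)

yes

Red → 2 (first significant figure)
Black → 0 (second significant figure)
Grey → 8 (third significant figure)
Black → ×1 multiplier
Brown → ±1% tolerance
208 × 1 = 208 Ω
Allowed range: 205.92 Ω to 210.08 Ω.
208 ohms lies inside that range.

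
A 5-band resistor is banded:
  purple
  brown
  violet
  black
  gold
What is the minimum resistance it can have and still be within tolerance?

Violet → 7 (first significant figure)
Brown → 1 (second significant figure)
Violet → 7 (third significant figure)
Black → ×1 multiplier
Gold → ±5% tolerance
717 × 1 = 717 Ω
Minimum = 717 × (1 − 5/100) = 681.15 Ω.

681.15 Ω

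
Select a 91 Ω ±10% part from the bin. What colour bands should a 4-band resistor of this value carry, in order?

white, brown, black, silver

91 Ω = 91 × 10^0.
9 → white
1 → brown
Multiplier 10^0 → black.
±10% tolerance → silver.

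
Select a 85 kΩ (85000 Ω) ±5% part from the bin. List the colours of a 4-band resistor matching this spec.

grey, green, orange, gold

85000 Ω = 85 × 10^3.
8 → grey
5 → green
Multiplier 10^3 → orange.
±5% tolerance → gold.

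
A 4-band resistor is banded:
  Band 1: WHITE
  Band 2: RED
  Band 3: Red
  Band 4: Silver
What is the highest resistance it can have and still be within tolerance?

White → 9 (first significant figure)
Red → 2 (second significant figure)
Red → ×10^2 multiplier
Silver → ±10% tolerance
92 × 100 = 9200 Ω
Highest = 9200 × (1 + 10/100) = 10120 Ω.

10120 Ω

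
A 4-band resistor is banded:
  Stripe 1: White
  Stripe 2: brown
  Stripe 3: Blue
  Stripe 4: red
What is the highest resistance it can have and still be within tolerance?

92820000 Ω

White → 9 (first significant figure)
Brown → 1 (second significant figure)
Blue → ×10^6 multiplier
Red → ±2% tolerance
91 × 1000000 = 91000000 Ω
Highest = 91000000 × (1 + 2/100) = 92820000 Ω.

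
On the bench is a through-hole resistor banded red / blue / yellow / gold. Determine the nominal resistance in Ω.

Red → 2 (first significant figure)
Blue → 6 (second significant figure)
Yellow → ×10^4 multiplier
26 × 10000 = 260000 Ω

260000 Ω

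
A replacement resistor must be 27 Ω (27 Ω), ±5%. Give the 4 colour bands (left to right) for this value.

red, violet, black, gold

27 Ω = 27 × 10^0.
2 → red
7 → violet
Multiplier 10^0 → black.
±5% tolerance → gold.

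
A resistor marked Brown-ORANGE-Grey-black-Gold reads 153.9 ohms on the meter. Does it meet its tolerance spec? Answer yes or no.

no

Brown → 1 (first significant figure)
Orange → 3 (second significant figure)
Grey → 8 (third significant figure)
Black → ×1 multiplier
Gold → ±5% tolerance
138 × 1 = 138 Ω
Allowed range: 131.1 Ω to 144.9 Ω.
153.9 ohms lies outside that range.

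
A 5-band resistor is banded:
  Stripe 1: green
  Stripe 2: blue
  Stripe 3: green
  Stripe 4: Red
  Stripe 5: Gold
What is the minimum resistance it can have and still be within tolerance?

53675 Ω

Green → 5 (first significant figure)
Blue → 6 (second significant figure)
Green → 5 (third significant figure)
Red → ×10^2 multiplier
Gold → ±5% tolerance
565 × 100 = 56500 Ω
Minimum = 56500 × (1 − 5/100) = 53675 Ω.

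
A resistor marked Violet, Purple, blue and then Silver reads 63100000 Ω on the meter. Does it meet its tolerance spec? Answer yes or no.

Violet → 7 (first significant figure)
Violet → 7 (second significant figure)
Blue → ×10^6 multiplier
Silver → ±10% tolerance
77 × 1000000 = 77000000 Ω
Allowed range: 69300000 Ω to 84700000 Ω.
63100000 Ω lies outside that range.

no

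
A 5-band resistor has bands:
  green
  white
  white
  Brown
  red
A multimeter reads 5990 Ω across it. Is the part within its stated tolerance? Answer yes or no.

yes

Green → 5 (first significant figure)
White → 9 (second significant figure)
White → 9 (third significant figure)
Brown → ×10 multiplier
Red → ±2% tolerance
599 × 10 = 5990 Ω
Allowed range: 5870.2 Ω to 6109.8 Ω.
5990 Ω lies inside that range.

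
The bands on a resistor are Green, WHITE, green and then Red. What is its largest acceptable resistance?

Green → 5 (first significant figure)
White → 9 (second significant figure)
Green → ×10^5 multiplier
Red → ±2% tolerance
59 × 100000 = 5900000 Ω
Largest = 5900000 × (1 + 2/100) = 6018000 Ω.

6018000 Ω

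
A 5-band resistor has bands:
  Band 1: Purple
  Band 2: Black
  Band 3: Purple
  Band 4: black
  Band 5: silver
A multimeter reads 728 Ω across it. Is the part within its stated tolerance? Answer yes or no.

Violet → 7 (first significant figure)
Black → 0 (second significant figure)
Violet → 7 (third significant figure)
Black → ×1 multiplier
Silver → ±10% tolerance
707 × 1 = 707 Ω
Allowed range: 636.3 Ω to 777.7 Ω.
728 Ω lies inside that range.

yes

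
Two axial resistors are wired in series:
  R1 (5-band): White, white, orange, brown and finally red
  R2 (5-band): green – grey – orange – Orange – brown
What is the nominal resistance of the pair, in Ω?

R1: white, white, orange → 993; brown ×10 → 9930 Ω.
R2: green, grey, orange → 583; orange ×10^3 → 583000 Ω.
Series: 9930 + 583000 = 592930 Ω.

592930 Ω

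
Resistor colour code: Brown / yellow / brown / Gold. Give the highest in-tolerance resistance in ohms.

Brown → 1 (first significant figure)
Yellow → 4 (second significant figure)
Brown → ×10 multiplier
Gold → ±5% tolerance
14 × 10 = 140 Ω
Highest = 140 × (1 + 5/100) = 147 Ω.

147 Ω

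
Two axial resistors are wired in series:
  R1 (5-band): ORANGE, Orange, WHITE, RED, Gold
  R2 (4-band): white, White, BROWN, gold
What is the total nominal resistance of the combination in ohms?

R1: orange, orange, white → 339; red ×10^2 → 33900 Ω.
R2: white, white → 99; brown ×10 → 990 Ω.
Series: 33900 + 990 = 34890 Ω.

34890 Ω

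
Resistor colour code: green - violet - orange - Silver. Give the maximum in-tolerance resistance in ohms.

62700 Ω

Green → 5 (first significant figure)
Violet → 7 (second significant figure)
Orange → ×10^3 multiplier
Silver → ±10% tolerance
57 × 1000 = 57000 Ω
Maximum = 57000 × (1 + 10/100) = 62700 Ω.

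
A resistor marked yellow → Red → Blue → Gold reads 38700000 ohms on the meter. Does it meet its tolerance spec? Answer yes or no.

no

Yellow → 4 (first significant figure)
Red → 2 (second significant figure)
Blue → ×10^6 multiplier
Gold → ±5% tolerance
42 × 1000000 = 42000000 Ω
Allowed range: 39900000 Ω to 44100000 Ω.
38700000 ohms lies outside that range.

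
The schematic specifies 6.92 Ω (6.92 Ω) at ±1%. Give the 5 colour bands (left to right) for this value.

6.92 Ω = 692 × 10^-2.
6 → blue
9 → white
2 → red
Multiplier 10^-2 → silver.
±1% tolerance → brown.

blue, white, red, silver, brown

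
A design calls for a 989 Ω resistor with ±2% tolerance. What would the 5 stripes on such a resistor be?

white, grey, white, black, red

989 Ω = 989 × 10^0.
9 → white
8 → grey
9 → white
Multiplier 10^0 → black.
±2% tolerance → red.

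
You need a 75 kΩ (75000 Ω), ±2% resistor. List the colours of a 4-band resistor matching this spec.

75000 Ω = 75 × 10^3.
7 → violet
5 → green
Multiplier 10^3 → orange.
±2% tolerance → red.

violet, green, orange, red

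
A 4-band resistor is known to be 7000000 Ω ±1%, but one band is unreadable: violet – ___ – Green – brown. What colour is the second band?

7000000 Ω = 70 × 10^5.
The second band gives digit 0 of the significand, and 0 is black.

black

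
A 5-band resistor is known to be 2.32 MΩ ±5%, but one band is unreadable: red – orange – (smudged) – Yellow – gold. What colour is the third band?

red

2320000 Ω = 232 × 10^4.
The third band gives digit 2 of the significand, and 2 is red.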